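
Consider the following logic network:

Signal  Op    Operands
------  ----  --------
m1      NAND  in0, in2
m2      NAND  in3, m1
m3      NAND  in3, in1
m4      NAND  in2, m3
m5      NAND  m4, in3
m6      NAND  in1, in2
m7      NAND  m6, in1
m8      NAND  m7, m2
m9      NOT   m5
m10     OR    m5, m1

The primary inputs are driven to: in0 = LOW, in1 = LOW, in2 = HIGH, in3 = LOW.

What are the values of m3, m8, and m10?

m1 = in0 NAND in2 = LOW NAND HIGH = HIGH
m2 = in3 NAND m1 = LOW NAND HIGH = HIGH
m3 = in3 NAND in1 = LOW NAND LOW = HIGH
m4 = in2 NAND m3 = HIGH NAND HIGH = LOW
m5 = m4 NAND in3 = LOW NAND LOW = HIGH
m6 = in1 NAND in2 = LOW NAND HIGH = HIGH
m7 = m6 NAND in1 = HIGH NAND LOW = HIGH
m8 = m7 NAND m2 = HIGH NAND HIGH = LOW
m10 = m5 OR m1 = HIGH OR HIGH = HIGH

m3 = HIGH, m8 = LOW, m10 = HIGH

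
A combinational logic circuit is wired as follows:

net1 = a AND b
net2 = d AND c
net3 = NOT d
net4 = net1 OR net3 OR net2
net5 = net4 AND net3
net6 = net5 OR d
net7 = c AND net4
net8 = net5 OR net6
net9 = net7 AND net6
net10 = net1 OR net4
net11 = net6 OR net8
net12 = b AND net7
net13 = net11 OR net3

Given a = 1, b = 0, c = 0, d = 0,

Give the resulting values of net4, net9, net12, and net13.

net4 = 1  net9 = 0  net12 = 0  net13 = 1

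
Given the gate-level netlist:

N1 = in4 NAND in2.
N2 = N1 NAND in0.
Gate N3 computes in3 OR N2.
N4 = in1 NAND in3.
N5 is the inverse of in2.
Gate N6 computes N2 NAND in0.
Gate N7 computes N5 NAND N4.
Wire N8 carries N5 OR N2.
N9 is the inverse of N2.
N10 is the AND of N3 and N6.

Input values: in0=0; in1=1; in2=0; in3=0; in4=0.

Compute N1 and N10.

N1 = 1; N10 = 1

N1 = in4 NAND in2 = 0 NAND 0 = 1
N2 = N1 NAND in0 = 1 NAND 0 = 1
N3 = in3 OR N2 = 0 OR 1 = 1
N6 = N2 NAND in0 = 1 NAND 0 = 1
N10 = N3 AND N6 = 1 AND 1 = 1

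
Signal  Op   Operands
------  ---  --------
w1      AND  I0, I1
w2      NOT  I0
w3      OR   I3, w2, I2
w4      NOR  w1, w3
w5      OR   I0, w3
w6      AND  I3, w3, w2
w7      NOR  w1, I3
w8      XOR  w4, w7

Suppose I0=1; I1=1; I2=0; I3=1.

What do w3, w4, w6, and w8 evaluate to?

w3 = 1, w4 = 0, w6 = 0, w8 = 0

w1 = I0 AND I1 = 1 AND 1 = 1
w2 = NOT I0 = NOT 1 = 0
w3 = I3 OR w2 OR I2 = 1 OR 0 OR 0 = 1
w4 = w1 NOR w3 = 1 NOR 1 = 0
w6 = I3 AND w3 AND w2 = 1 AND 1 AND 0 = 0
w7 = w1 NOR I3 = 1 NOR 1 = 0
w8 = w4 XOR w7 = 0 XOR 0 = 0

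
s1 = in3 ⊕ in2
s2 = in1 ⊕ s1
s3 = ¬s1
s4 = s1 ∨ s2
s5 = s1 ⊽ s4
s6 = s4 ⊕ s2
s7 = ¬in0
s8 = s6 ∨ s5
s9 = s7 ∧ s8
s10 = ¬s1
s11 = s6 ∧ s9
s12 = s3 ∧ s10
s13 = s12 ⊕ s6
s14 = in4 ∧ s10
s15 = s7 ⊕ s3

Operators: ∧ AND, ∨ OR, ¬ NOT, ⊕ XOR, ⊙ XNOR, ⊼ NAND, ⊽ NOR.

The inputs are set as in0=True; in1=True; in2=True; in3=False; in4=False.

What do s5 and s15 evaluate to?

s1 = in3 XOR in2 = False XOR True = True
s2 = in1 XOR s1 = True XOR True = False
s3 = NOT s1 = NOT True = False
s4 = s1 OR s2 = True OR False = True
s5 = s1 NOR s4 = True NOR True = False
s7 = NOT in0 = NOT True = False
s15 = s7 XOR s3 = False XOR False = False

s5 = False; s15 = False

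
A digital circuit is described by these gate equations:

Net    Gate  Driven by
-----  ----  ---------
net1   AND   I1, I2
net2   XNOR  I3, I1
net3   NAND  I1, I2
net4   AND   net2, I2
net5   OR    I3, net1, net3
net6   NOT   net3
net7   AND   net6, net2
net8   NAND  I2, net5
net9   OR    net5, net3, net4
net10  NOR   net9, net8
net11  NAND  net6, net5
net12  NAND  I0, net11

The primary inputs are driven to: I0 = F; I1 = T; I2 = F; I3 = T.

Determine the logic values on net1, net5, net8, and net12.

net1 = F, net5 = T, net8 = T, net12 = T

net1 = I1 AND I2 = T AND F = F
net3 = I1 NAND I2 = T NAND F = T
net5 = I3 OR net1 OR net3 = T OR F OR T = T
net6 = NOT net3 = NOT T = F
net8 = I2 NAND net5 = F NAND T = T
net11 = net6 NAND net5 = F NAND T = T
net12 = I0 NAND net11 = F NAND T = T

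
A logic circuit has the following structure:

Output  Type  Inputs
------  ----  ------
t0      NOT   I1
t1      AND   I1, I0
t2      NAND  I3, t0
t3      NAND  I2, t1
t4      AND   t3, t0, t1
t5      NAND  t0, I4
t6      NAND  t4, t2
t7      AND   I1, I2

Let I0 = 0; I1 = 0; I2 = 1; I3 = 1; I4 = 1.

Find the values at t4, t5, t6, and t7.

t4 = 0  t5 = 0  t6 = 1  t7 = 0

t0 = NOT I1 = NOT 0 = 1
t1 = I1 AND I0 = 0 AND 0 = 0
t2 = I3 NAND t0 = 1 NAND 1 = 0
t3 = I2 NAND t1 = 1 NAND 0 = 1
t4 = t3 AND t0 AND t1 = 1 AND 1 AND 0 = 0
t5 = t0 NAND I4 = 1 NAND 1 = 0
t6 = t4 NAND t2 = 0 NAND 0 = 1
t7 = I1 AND I2 = 0 AND 1 = 0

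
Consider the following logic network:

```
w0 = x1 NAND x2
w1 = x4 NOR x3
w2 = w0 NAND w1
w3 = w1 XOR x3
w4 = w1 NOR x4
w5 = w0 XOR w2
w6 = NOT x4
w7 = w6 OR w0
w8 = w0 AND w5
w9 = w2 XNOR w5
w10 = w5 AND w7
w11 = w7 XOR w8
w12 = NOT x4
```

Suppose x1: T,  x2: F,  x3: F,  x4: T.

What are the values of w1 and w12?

w1 = x4 NOR x3 = T NOR F = F
w12 = NOT x4 = NOT T = F

w1 = F  w12 = F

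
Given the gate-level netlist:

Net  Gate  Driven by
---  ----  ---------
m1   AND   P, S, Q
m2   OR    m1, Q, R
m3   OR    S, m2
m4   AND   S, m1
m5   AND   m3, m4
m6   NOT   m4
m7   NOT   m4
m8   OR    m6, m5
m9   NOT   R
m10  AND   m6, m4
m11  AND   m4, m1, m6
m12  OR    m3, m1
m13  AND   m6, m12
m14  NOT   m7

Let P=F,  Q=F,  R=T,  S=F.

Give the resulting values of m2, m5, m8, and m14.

m2 = T  m5 = F  m8 = T  m14 = F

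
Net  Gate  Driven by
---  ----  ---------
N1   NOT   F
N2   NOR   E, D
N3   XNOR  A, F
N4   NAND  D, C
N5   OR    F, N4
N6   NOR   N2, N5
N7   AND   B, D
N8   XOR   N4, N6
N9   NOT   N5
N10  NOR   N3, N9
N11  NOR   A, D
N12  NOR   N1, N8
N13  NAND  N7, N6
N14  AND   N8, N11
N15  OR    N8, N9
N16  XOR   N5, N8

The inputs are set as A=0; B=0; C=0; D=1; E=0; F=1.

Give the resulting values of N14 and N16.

N2 = E NOR D = 0 NOR 1 = 0
N4 = D NAND C = 1 NAND 0 = 1
N5 = F OR N4 = 1 OR 1 = 1
N6 = N2 NOR N5 = 0 NOR 1 = 0
N8 = N4 XOR N6 = 1 XOR 0 = 1
N11 = A NOR D = 0 NOR 1 = 0
N14 = N8 AND N11 = 1 AND 0 = 0
N16 = N5 XOR N8 = 1 XOR 1 = 0

N14 = 0  N16 = 0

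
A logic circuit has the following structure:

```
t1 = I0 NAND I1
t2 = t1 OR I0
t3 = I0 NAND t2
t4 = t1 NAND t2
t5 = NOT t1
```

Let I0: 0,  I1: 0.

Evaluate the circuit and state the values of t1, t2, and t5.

t1 = 1, t2 = 1, t5 = 0

t1 = I0 NAND I1 = 0 NAND 0 = 1
t2 = t1 OR I0 = 1 OR 0 = 1
t5 = NOT t1 = NOT 1 = 0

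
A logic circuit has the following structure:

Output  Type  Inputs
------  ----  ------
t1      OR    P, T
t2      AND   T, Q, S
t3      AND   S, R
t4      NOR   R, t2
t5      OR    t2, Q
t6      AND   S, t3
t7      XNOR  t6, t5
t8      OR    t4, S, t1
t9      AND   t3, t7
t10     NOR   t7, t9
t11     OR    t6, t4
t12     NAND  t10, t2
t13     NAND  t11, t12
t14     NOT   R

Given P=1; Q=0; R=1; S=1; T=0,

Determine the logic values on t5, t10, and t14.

t2 = T AND Q AND S = 0 AND 0 AND 1 = 0
t3 = S AND R = 1 AND 1 = 1
t5 = t2 OR Q = 0 OR 0 = 0
t6 = S AND t3 = 1 AND 1 = 1
t7 = t6 XNOR t5 = 1 XNOR 0 = 0
t9 = t3 AND t7 = 1 AND 0 = 0
t10 = t7 NOR t9 = 0 NOR 0 = 1
t14 = NOT R = NOT 1 = 0

t5 = 0; t10 = 1; t14 = 0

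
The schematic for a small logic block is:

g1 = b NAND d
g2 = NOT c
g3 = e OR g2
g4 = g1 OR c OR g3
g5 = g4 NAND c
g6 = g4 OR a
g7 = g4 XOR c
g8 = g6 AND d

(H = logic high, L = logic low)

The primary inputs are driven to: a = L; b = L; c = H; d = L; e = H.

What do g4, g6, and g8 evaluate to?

g4 = H, g6 = H, g8 = L

g1 = b NAND d = L NAND L = H
g2 = NOT c = NOT H = L
g3 = e OR g2 = H OR L = H
g4 = g1 OR c OR g3 = H OR H OR H = H
g6 = g4 OR a = H OR L = H
g8 = g6 AND d = H AND L = L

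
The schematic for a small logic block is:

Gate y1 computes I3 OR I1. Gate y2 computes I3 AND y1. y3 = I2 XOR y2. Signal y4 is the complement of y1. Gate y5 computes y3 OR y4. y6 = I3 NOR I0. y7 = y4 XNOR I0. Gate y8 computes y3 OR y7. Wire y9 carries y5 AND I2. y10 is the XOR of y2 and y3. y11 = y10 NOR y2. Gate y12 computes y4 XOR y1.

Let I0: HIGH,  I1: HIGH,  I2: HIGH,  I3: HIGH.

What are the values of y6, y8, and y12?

y6 = LOW, y8 = LOW, y12 = HIGH

y1 = I3 OR I1 = HIGH OR HIGH = HIGH
y2 = I3 AND y1 = HIGH AND HIGH = HIGH
y3 = I2 XOR y2 = HIGH XOR HIGH = LOW
y4 = NOT y1 = NOT HIGH = LOW
y6 = I3 NOR I0 = HIGH NOR HIGH = LOW
y7 = y4 XNOR I0 = LOW XNOR HIGH = LOW
y8 = y3 OR y7 = LOW OR LOW = LOW
y12 = y4 XOR y1 = LOW XOR HIGH = HIGH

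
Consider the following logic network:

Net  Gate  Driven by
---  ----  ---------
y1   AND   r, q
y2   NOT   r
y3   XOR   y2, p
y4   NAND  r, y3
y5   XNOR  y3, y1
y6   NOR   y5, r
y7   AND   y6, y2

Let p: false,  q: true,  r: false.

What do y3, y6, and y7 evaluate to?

y3 = true  y6 = true  y7 = true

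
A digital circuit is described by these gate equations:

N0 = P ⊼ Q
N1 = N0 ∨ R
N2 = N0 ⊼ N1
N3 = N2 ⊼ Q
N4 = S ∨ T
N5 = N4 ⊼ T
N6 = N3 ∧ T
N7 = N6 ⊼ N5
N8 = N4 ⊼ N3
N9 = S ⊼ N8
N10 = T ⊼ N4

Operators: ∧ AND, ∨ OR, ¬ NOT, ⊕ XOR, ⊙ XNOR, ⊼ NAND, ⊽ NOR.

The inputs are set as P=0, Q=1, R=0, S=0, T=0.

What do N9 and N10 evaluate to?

N9 = 1, N10 = 1

N0 = P NAND Q = 0 NAND 1 = 1
N1 = N0 OR R = 1 OR 0 = 1
N2 = N0 NAND N1 = 1 NAND 1 = 0
N3 = N2 NAND Q = 0 NAND 1 = 1
N4 = S OR T = 0 OR 0 = 0
N8 = N4 NAND N3 = 0 NAND 1 = 1
N9 = S NAND N8 = 0 NAND 1 = 1
N10 = T NAND N4 = 0 NAND 0 = 1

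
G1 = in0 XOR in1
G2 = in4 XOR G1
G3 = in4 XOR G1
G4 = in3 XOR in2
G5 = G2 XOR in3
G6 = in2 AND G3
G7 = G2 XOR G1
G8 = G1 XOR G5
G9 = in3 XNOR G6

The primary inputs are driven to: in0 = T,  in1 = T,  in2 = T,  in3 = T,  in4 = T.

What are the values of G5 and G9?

G5 = F, G9 = T

G1 = in0 XOR in1 = T XOR T = F
G2 = in4 XOR G1 = T XOR F = T
G3 = in4 XOR G1 = T XOR F = T
G5 = G2 XOR in3 = T XOR T = F
G6 = in2 AND G3 = T AND T = T
G9 = in3 XNOR G6 = T XNOR T = T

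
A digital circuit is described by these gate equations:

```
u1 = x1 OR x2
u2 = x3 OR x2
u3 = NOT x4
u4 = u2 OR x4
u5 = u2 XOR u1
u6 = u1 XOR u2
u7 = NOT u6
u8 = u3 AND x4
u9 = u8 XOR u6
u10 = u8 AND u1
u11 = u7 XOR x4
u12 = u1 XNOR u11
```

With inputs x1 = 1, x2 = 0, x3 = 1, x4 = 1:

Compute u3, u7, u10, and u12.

u3 = 0  u7 = 1  u10 = 0  u12 = 0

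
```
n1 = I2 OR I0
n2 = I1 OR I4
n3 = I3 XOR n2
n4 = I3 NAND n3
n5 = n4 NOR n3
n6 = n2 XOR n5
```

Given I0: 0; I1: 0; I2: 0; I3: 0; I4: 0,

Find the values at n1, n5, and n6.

n1 = 0, n5 = 0, n6 = 0

n1 = I2 OR I0 = 0 OR 0 = 0
n2 = I1 OR I4 = 0 OR 0 = 0
n3 = I3 XOR n2 = 0 XOR 0 = 0
n4 = I3 NAND n3 = 0 NAND 0 = 1
n5 = n4 NOR n3 = 1 NOR 0 = 0
n6 = n2 XOR n5 = 0 XOR 0 = 0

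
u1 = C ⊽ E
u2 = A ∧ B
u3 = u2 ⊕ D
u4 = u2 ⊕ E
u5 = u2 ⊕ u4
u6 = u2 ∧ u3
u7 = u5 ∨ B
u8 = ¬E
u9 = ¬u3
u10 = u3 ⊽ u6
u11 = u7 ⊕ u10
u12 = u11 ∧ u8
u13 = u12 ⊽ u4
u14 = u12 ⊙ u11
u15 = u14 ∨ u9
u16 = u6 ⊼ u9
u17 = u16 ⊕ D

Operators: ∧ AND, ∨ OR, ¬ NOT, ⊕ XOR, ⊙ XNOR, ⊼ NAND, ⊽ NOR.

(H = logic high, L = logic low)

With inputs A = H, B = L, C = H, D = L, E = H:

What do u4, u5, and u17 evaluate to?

u2 = A AND B = H AND L = L
u3 = u2 XOR D = L XOR L = L
u4 = u2 XOR E = L XOR H = H
u5 = u2 XOR u4 = L XOR H = H
u6 = u2 AND u3 = L AND L = L
u9 = NOT u3 = NOT L = H
u16 = u6 NAND u9 = L NAND H = H
u17 = u16 XOR D = H XOR L = H

u4 = H; u5 = H; u17 = H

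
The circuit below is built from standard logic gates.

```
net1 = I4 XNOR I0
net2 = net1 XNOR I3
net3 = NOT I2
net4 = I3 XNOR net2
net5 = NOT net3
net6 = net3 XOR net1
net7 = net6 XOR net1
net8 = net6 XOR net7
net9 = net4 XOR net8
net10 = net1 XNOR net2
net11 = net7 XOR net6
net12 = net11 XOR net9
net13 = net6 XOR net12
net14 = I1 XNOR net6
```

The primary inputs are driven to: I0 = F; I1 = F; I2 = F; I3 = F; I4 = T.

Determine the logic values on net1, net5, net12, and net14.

net1 = F, net5 = F, net12 = F, net14 = F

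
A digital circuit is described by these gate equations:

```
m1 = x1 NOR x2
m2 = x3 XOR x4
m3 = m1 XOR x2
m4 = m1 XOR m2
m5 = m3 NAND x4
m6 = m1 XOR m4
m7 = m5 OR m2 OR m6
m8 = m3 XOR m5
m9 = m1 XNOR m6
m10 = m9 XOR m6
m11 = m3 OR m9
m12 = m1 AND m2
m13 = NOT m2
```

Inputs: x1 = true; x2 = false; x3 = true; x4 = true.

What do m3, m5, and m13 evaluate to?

m3 = false  m5 = true  m13 = true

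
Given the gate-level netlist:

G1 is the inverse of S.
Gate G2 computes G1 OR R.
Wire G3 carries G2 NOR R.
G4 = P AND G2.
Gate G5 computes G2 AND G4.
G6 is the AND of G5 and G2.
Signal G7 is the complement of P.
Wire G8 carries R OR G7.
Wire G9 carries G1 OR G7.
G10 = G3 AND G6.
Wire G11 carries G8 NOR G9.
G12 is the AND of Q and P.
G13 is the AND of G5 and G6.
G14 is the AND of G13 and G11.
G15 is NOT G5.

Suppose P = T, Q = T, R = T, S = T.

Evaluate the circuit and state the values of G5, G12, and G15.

G5 = T, G12 = T, G15 = F

G1 = NOT S = NOT T = F
G2 = G1 OR R = F OR T = T
G4 = P AND G2 = T AND T = T
G5 = G2 AND G4 = T AND T = T
G12 = Q AND P = T AND T = T
G15 = NOT G5 = NOT T = F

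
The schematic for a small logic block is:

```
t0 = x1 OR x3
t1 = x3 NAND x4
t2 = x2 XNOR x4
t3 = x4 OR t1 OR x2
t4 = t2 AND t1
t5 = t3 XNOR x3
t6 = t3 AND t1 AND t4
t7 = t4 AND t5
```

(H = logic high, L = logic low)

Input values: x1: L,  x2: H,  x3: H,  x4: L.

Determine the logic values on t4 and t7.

t1 = x3 NAND x4 = H NAND L = H
t2 = x2 XNOR x4 = H XNOR L = L
t3 = x4 OR t1 OR x2 = L OR H OR H = H
t4 = t2 AND t1 = L AND H = L
t5 = t3 XNOR x3 = H XNOR H = H
t7 = t4 AND t5 = L AND H = L

t4 = L, t7 = L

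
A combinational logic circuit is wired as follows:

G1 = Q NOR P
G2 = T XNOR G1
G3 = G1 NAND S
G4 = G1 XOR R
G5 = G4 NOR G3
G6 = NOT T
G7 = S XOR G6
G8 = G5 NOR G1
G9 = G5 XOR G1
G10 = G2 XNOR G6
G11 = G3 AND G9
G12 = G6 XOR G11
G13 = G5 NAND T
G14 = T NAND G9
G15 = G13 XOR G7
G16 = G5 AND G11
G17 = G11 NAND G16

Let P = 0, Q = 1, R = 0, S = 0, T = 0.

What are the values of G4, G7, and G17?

G1 = Q NOR P = 1 NOR 0 = 0
G3 = G1 NAND S = 0 NAND 0 = 1
G4 = G1 XOR R = 0 XOR 0 = 0
G5 = G4 NOR G3 = 0 NOR 1 = 0
G6 = NOT T = NOT 0 = 1
G7 = S XOR G6 = 0 XOR 1 = 1
G9 = G5 XOR G1 = 0 XOR 0 = 0
G11 = G3 AND G9 = 1 AND 0 = 0
G16 = G5 AND G11 = 0 AND 0 = 0
G17 = G11 NAND G16 = 0 NAND 0 = 1

G4 = 0; G7 = 1; G17 = 1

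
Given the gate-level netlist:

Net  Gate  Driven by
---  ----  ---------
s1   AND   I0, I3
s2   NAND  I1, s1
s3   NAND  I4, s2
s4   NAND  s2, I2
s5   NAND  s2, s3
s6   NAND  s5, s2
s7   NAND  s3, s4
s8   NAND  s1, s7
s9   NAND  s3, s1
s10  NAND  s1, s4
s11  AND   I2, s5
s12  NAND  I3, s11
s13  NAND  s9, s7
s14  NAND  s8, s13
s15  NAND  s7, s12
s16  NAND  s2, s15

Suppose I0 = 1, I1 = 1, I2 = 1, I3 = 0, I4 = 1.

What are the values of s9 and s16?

s9 = 1, s16 = 1

s1 = I0 AND I3 = 1 AND 0 = 0
s2 = I1 NAND s1 = 1 NAND 0 = 1
s3 = I4 NAND s2 = 1 NAND 1 = 0
s4 = s2 NAND I2 = 1 NAND 1 = 0
s5 = s2 NAND s3 = 1 NAND 0 = 1
s7 = s3 NAND s4 = 0 NAND 0 = 1
s9 = s3 NAND s1 = 0 NAND 0 = 1
s11 = I2 AND s5 = 1 AND 1 = 1
s12 = I3 NAND s11 = 0 NAND 1 = 1
s15 = s7 NAND s12 = 1 NAND 1 = 0
s16 = s2 NAND s15 = 1 NAND 0 = 1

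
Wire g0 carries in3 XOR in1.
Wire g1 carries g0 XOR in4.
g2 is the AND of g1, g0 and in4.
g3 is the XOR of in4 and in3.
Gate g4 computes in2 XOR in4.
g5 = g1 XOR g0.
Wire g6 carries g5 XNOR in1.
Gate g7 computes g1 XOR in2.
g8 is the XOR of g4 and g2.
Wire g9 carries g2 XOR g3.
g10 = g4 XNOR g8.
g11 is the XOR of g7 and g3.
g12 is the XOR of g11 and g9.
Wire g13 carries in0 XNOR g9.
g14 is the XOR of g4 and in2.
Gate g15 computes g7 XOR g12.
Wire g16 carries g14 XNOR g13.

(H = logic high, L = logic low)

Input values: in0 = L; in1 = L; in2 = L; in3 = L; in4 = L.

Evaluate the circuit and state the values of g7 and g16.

g7 = L, g16 = L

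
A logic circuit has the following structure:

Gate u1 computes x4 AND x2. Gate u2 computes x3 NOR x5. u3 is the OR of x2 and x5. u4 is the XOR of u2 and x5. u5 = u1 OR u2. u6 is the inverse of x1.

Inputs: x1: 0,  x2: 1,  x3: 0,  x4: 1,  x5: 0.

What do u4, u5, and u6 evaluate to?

u4 = 1; u5 = 1; u6 = 1

u1 = x4 AND x2 = 1 AND 1 = 1
u2 = x3 NOR x5 = 0 NOR 0 = 1
u4 = u2 XOR x5 = 1 XOR 0 = 1
u5 = u1 OR u2 = 1 OR 1 = 1
u6 = NOT x1 = NOT 0 = 1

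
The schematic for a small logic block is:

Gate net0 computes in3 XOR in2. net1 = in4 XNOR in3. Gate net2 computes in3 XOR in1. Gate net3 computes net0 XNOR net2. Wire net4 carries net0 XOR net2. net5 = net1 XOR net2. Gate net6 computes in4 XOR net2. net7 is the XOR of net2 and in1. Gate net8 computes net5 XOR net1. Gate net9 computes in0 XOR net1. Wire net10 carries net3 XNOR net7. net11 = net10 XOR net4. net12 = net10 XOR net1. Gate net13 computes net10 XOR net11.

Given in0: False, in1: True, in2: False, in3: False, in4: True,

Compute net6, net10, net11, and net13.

net6 = False; net10 = True; net11 = False; net13 = True

net0 = in3 XOR in2 = False XOR False = False
net2 = in3 XOR in1 = False XOR True = True
net3 = net0 XNOR net2 = False XNOR True = False
net4 = net0 XOR net2 = False XOR True = True
net6 = in4 XOR net2 = True XOR True = False
net7 = net2 XOR in1 = True XOR True = False
net10 = net3 XNOR net7 = False XNOR False = True
net11 = net10 XOR net4 = True XOR True = False
net13 = net10 XOR net11 = True XOR False = True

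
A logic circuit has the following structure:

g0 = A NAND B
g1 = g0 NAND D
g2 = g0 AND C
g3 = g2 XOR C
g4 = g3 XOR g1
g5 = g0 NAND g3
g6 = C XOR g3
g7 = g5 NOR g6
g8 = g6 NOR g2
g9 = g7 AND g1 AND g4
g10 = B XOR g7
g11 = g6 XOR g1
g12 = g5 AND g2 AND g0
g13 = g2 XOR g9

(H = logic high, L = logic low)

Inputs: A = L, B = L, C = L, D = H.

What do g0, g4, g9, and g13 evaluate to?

g0 = H; g4 = L; g9 = L; g13 = L

g0 = A NAND B = L NAND L = H
g1 = g0 NAND D = H NAND H = L
g2 = g0 AND C = H AND L = L
g3 = g2 XOR C = L XOR L = L
g4 = g3 XOR g1 = L XOR L = L
g5 = g0 NAND g3 = H NAND L = H
g6 = C XOR g3 = L XOR L = L
g7 = g5 NOR g6 = H NOR L = L
g9 = g7 AND g1 AND g4 = L AND L AND L = L
g13 = g2 XOR g9 = L XOR L = L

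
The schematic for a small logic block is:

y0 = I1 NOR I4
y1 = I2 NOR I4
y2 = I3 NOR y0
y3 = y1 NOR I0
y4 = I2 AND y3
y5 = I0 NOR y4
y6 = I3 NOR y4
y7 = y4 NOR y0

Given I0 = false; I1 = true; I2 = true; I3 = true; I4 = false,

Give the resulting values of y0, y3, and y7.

y0 = I1 NOR I4 = true NOR false = false
y1 = I2 NOR I4 = true NOR false = false
y3 = y1 NOR I0 = false NOR false = true
y4 = I2 AND y3 = true AND true = true
y7 = y4 NOR y0 = true NOR false = false

y0 = false  y3 = true  y7 = false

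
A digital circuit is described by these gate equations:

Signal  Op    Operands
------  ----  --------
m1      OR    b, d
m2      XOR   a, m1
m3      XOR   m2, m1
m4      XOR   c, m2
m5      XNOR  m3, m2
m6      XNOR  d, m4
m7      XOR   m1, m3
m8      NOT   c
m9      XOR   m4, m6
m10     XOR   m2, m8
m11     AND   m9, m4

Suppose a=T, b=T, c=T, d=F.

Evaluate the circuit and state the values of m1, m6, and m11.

m1 = T  m6 = F  m11 = T

m1 = b OR d = T OR F = T
m2 = a XOR m1 = T XOR T = F
m4 = c XOR m2 = T XOR F = T
m6 = d XNOR m4 = F XNOR T = F
m9 = m4 XOR m6 = T XOR F = T
m11 = m9 AND m4 = T AND T = T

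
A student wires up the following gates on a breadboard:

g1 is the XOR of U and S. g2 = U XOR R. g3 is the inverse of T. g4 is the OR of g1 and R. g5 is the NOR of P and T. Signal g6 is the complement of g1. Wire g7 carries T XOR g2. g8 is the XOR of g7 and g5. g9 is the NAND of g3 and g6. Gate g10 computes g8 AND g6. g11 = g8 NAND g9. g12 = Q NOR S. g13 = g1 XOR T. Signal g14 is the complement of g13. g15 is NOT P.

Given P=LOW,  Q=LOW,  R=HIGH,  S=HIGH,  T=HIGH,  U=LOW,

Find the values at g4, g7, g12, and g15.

g1 = U XOR S = LOW XOR HIGH = HIGH
g2 = U XOR R = LOW XOR HIGH = HIGH
g4 = g1 OR R = HIGH OR HIGH = HIGH
g7 = T XOR g2 = HIGH XOR HIGH = LOW
g12 = Q NOR S = LOW NOR HIGH = LOW
g15 = NOT P = NOT LOW = HIGH

g4 = HIGH, g7 = LOW, g12 = LOW, g15 = HIGH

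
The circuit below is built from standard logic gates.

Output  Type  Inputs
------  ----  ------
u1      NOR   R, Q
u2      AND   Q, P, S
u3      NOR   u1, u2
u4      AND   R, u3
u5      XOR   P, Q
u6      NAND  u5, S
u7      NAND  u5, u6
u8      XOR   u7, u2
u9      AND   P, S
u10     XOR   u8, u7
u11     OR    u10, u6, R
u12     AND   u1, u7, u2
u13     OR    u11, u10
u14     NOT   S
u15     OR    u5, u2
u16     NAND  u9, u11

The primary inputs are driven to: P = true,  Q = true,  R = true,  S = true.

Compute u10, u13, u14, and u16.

u10 = true, u13 = true, u14 = false, u16 = false

u2 = Q AND P AND S = true AND true AND true = true
u5 = P XOR Q = true XOR true = false
u6 = u5 NAND S = false NAND true = true
u7 = u5 NAND u6 = false NAND true = true
u8 = u7 XOR u2 = true XOR true = false
u9 = P AND S = true AND true = true
u10 = u8 XOR u7 = false XOR true = true
u11 = u10 OR u6 OR R = true OR true OR true = true
u13 = u11 OR u10 = true OR true = true
u14 = NOT S = NOT true = false
u16 = u9 NAND u11 = true NAND true = false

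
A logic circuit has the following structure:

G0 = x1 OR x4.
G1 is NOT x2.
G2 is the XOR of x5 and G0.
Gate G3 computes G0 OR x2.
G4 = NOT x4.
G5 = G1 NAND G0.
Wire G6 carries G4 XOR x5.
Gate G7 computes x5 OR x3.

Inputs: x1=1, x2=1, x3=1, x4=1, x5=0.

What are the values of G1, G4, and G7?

G1 = 0, G4 = 0, G7 = 1

G1 = NOT x2 = NOT 1 = 0
G4 = NOT x4 = NOT 1 = 0
G7 = x5 OR x3 = 0 OR 1 = 1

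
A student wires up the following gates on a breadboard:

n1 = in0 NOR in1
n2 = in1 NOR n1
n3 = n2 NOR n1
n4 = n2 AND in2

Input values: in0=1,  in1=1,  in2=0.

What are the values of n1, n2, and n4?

n1 = in0 NOR in1 = 1 NOR 1 = 0
n2 = in1 NOR n1 = 1 NOR 0 = 0
n4 = n2 AND in2 = 0 AND 0 = 0

n1 = 0, n2 = 0, n4 = 0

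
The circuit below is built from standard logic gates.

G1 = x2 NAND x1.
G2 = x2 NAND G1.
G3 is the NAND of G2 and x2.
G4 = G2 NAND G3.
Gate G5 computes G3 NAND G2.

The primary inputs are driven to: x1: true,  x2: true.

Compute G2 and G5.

G2 = true  G5 = true

G1 = x2 NAND x1 = true NAND true = false
G2 = x2 NAND G1 = true NAND false = true
G3 = G2 NAND x2 = true NAND true = false
G5 = G3 NAND G2 = false NAND true = true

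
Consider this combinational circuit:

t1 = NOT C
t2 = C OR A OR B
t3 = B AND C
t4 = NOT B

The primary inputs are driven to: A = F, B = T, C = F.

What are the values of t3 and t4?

t3 = F; t4 = F

t3 = B AND C = T AND F = F
t4 = NOT B = NOT T = F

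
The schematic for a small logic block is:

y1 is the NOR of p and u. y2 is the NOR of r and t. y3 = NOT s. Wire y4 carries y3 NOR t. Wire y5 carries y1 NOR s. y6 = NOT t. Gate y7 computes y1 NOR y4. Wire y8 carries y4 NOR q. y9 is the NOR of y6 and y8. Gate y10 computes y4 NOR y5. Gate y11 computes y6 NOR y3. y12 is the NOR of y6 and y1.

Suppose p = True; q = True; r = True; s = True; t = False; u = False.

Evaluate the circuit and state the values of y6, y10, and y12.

y6 = True; y10 = False; y12 = False

y1 = p NOR u = True NOR False = False
y3 = NOT s = NOT True = False
y4 = y3 NOR t = False NOR False = True
y5 = y1 NOR s = False NOR True = False
y6 = NOT t = NOT False = True
y10 = y4 NOR y5 = True NOR False = False
y12 = y6 NOR y1 = True NOR False = False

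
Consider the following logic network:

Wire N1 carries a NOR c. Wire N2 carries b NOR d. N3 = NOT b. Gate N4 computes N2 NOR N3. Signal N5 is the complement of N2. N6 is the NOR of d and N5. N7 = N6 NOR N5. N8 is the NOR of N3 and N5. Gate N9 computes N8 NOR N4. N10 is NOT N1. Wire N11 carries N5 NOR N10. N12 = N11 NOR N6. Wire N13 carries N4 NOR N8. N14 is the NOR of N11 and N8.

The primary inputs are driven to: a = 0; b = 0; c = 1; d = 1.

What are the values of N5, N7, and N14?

N5 = 1, N7 = 0, N14 = 1

N1 = a NOR c = 0 NOR 1 = 0
N2 = b NOR d = 0 NOR 1 = 0
N3 = NOT b = NOT 0 = 1
N5 = NOT N2 = NOT 0 = 1
N6 = d NOR N5 = 1 NOR 1 = 0
N7 = N6 NOR N5 = 0 NOR 1 = 0
N8 = N3 NOR N5 = 1 NOR 1 = 0
N10 = NOT N1 = NOT 0 = 1
N11 = N5 NOR N10 = 1 NOR 1 = 0
N14 = N11 NOR N8 = 0 NOR 0 = 1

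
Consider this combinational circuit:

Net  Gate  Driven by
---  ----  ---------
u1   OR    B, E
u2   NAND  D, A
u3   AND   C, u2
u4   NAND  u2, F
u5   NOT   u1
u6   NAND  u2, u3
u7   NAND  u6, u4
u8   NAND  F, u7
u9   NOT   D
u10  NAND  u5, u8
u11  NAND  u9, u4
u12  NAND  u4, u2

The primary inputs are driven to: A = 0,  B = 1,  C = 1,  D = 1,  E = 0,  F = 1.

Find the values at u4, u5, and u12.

u4 = 0, u5 = 0, u12 = 1

u1 = B OR E = 1 OR 0 = 1
u2 = D NAND A = 1 NAND 0 = 1
u4 = u2 NAND F = 1 NAND 1 = 0
u5 = NOT u1 = NOT 1 = 0
u12 = u4 NAND u2 = 0 NAND 1 = 1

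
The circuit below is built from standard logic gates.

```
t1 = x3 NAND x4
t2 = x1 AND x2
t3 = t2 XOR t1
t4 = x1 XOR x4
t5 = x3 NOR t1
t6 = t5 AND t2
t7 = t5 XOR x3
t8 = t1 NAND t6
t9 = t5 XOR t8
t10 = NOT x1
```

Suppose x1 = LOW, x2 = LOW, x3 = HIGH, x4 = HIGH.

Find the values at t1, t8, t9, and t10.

t1 = LOW, t8 = HIGH, t9 = HIGH, t10 = HIGH

t1 = x3 NAND x4 = HIGH NAND HIGH = LOW
t2 = x1 AND x2 = LOW AND LOW = LOW
t5 = x3 NOR t1 = HIGH NOR LOW = LOW
t6 = t5 AND t2 = LOW AND LOW = LOW
t8 = t1 NAND t6 = LOW NAND LOW = HIGH
t9 = t5 XOR t8 = LOW XOR HIGH = HIGH
t10 = NOT x1 = NOT LOW = HIGH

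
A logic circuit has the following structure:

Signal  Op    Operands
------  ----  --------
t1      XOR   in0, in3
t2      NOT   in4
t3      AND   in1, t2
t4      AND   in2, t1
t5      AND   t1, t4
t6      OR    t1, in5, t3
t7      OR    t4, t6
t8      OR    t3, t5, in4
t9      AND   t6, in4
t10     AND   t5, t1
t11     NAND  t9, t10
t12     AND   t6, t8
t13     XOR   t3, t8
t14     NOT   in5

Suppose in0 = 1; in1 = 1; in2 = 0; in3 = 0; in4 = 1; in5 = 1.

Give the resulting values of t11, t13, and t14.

t11 = 1, t13 = 1, t14 = 0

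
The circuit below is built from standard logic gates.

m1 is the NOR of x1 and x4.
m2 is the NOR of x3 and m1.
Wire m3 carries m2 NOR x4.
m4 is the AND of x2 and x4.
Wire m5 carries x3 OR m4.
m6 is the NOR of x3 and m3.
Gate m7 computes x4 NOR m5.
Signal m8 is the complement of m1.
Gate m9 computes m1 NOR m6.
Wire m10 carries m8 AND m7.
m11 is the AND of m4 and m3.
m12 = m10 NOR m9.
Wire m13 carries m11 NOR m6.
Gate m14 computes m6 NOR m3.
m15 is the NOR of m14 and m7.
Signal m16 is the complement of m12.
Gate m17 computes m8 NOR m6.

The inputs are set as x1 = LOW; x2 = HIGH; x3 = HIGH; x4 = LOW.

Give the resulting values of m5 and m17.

m5 = HIGH  m17 = HIGH

m1 = x1 NOR x4 = LOW NOR LOW = HIGH
m2 = x3 NOR m1 = HIGH NOR HIGH = LOW
m3 = m2 NOR x4 = LOW NOR LOW = HIGH
m4 = x2 AND x4 = HIGH AND LOW = LOW
m5 = x3 OR m4 = HIGH OR LOW = HIGH
m6 = x3 NOR m3 = HIGH NOR HIGH = LOW
m8 = NOT m1 = NOT HIGH = LOW
m17 = m8 NOR m6 = LOW NOR LOW = HIGH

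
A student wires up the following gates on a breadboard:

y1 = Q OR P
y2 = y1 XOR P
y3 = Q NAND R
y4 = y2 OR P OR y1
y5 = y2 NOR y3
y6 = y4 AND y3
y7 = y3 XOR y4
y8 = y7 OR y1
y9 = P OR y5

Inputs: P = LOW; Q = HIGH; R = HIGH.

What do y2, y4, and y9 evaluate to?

y1 = Q OR P = HIGH OR LOW = HIGH
y2 = y1 XOR P = HIGH XOR LOW = HIGH
y3 = Q NAND R = HIGH NAND HIGH = LOW
y4 = y2 OR P OR y1 = HIGH OR LOW OR HIGH = HIGH
y5 = y2 NOR y3 = HIGH NOR LOW = LOW
y9 = P OR y5 = LOW OR LOW = LOW

y2 = HIGH; y4 = HIGH; y9 = LOW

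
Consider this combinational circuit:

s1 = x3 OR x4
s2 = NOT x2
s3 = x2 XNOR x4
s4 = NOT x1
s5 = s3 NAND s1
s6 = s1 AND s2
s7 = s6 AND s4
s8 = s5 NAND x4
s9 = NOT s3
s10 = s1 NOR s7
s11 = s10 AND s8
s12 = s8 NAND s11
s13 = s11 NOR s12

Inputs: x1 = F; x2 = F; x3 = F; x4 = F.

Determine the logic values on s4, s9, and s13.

s1 = x3 OR x4 = F OR F = F
s2 = NOT x2 = NOT F = T
s3 = x2 XNOR x4 = F XNOR F = T
s4 = NOT x1 = NOT F = T
s5 = s3 NAND s1 = T NAND F = T
s6 = s1 AND s2 = F AND T = F
s7 = s6 AND s4 = F AND T = F
s8 = s5 NAND x4 = T NAND F = T
s9 = NOT s3 = NOT T = F
s10 = s1 NOR s7 = F NOR F = T
s11 = s10 AND s8 = T AND T = T
s12 = s8 NAND s11 = T NAND T = F
s13 = s11 NOR s12 = T NOR F = F

s4 = T, s9 = F, s13 = F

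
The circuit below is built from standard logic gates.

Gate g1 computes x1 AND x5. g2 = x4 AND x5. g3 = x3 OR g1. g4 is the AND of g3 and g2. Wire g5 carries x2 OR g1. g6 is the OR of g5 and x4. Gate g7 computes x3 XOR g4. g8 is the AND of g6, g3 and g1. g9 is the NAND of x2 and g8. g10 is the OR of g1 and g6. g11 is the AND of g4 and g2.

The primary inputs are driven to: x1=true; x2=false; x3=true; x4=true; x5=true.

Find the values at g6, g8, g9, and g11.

g6 = true, g8 = true, g9 = true, g11 = true

g1 = x1 AND x5 = true AND true = true
g2 = x4 AND x5 = true AND true = true
g3 = x3 OR g1 = true OR true = true
g4 = g3 AND g2 = true AND true = true
g5 = x2 OR g1 = false OR true = true
g6 = g5 OR x4 = true OR true = true
g8 = g6 AND g3 AND g1 = true AND true AND true = true
g9 = x2 NAND g8 = false NAND true = true
g11 = g4 AND g2 = true AND true = true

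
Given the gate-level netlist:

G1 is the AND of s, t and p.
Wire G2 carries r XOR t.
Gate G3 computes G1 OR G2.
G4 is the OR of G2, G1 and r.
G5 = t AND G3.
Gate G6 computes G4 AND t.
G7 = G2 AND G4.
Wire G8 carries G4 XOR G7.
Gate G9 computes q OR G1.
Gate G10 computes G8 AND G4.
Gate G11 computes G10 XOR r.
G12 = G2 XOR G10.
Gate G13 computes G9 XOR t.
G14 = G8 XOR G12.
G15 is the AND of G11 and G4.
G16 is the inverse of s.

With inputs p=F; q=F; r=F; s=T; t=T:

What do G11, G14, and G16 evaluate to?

G11 = F, G14 = T, G16 = F

G1 = s AND t AND p = T AND T AND F = F
G2 = r XOR t = F XOR T = T
G4 = G2 OR G1 OR r = T OR F OR F = T
G7 = G2 AND G4 = T AND T = T
G8 = G4 XOR G7 = T XOR T = F
G10 = G8 AND G4 = F AND T = F
G11 = G10 XOR r = F XOR F = F
G12 = G2 XOR G10 = T XOR F = T
G14 = G8 XOR G12 = F XOR T = T
G16 = NOT s = NOT T = F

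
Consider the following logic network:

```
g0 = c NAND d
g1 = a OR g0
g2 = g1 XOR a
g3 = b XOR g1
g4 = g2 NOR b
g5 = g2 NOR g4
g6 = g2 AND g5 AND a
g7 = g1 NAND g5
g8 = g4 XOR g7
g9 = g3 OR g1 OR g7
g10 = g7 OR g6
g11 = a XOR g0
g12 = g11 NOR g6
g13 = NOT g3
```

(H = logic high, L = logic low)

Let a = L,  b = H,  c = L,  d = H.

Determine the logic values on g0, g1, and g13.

g0 = c NAND d = L NAND H = H
g1 = a OR g0 = L OR H = H
g3 = b XOR g1 = H XOR H = L
g13 = NOT g3 = NOT L = H

g0 = H, g1 = H, g13 = H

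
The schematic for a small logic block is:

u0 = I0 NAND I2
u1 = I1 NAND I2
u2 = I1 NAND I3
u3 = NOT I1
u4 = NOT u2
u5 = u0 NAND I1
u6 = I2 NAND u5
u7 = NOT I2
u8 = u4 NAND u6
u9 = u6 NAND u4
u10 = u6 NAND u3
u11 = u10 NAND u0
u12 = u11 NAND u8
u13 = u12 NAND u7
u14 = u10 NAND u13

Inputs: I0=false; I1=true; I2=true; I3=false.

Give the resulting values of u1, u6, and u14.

u1 = false; u6 = true; u14 = false

u0 = I0 NAND I2 = false NAND true = true
u1 = I1 NAND I2 = true NAND true = false
u2 = I1 NAND I3 = true NAND false = true
u3 = NOT I1 = NOT true = false
u4 = NOT u2 = NOT true = false
u5 = u0 NAND I1 = true NAND true = false
u6 = I2 NAND u5 = true NAND false = true
u7 = NOT I2 = NOT true = false
u8 = u4 NAND u6 = false NAND true = true
u10 = u6 NAND u3 = true NAND false = true
u11 = u10 NAND u0 = true NAND true = false
u12 = u11 NAND u8 = false NAND true = true
u13 = u12 NAND u7 = true NAND false = true
u14 = u10 NAND u13 = true NAND true = false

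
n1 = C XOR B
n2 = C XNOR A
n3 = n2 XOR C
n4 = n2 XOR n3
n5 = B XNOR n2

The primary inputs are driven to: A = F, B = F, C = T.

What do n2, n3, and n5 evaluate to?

n2 = F, n3 = T, n5 = T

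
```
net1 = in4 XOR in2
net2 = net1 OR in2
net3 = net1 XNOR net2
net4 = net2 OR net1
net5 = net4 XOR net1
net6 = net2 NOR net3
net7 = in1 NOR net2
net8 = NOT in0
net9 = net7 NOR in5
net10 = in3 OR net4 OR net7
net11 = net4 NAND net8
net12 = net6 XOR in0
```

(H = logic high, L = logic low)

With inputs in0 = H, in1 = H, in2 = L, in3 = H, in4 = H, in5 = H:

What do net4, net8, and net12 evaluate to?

net1 = in4 XOR in2 = H XOR L = H
net2 = net1 OR in2 = H OR L = H
net3 = net1 XNOR net2 = H XNOR H = H
net4 = net2 OR net1 = H OR H = H
net6 = net2 NOR net3 = H NOR H = L
net8 = NOT in0 = NOT H = L
net12 = net6 XOR in0 = L XOR H = H

net4 = H; net8 = L; net12 = H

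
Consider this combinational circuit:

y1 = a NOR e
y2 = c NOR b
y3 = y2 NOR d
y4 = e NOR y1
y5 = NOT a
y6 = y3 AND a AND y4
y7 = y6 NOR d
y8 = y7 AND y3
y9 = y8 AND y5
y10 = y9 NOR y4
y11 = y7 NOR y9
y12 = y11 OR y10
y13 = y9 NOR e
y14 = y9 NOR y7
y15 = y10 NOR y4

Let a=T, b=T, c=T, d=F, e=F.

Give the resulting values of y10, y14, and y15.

y1 = a NOR e = T NOR F = F
y2 = c NOR b = T NOR T = F
y3 = y2 NOR d = F NOR F = T
y4 = e NOR y1 = F NOR F = T
y5 = NOT a = NOT T = F
y6 = y3 AND a AND y4 = T AND T AND T = T
y7 = y6 NOR d = T NOR F = F
y8 = y7 AND y3 = F AND T = F
y9 = y8 AND y5 = F AND F = F
y10 = y9 NOR y4 = F NOR T = F
y14 = y9 NOR y7 = F NOR F = T
y15 = y10 NOR y4 = F NOR T = F

y10 = F  y14 = T  y15 = F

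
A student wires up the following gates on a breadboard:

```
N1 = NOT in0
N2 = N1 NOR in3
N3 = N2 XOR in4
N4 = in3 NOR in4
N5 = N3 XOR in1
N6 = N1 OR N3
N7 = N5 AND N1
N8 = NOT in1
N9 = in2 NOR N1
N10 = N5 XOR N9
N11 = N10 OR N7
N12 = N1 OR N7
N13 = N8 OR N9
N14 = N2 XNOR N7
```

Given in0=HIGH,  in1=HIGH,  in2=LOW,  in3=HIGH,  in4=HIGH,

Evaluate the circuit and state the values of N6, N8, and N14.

N1 = NOT in0 = NOT HIGH = LOW
N2 = N1 NOR in3 = LOW NOR HIGH = LOW
N3 = N2 XOR in4 = LOW XOR HIGH = HIGH
N5 = N3 XOR in1 = HIGH XOR HIGH = LOW
N6 = N1 OR N3 = LOW OR HIGH = HIGH
N7 = N5 AND N1 = LOW AND LOW = LOW
N8 = NOT in1 = NOT HIGH = LOW
N14 = N2 XNOR N7 = LOW XNOR LOW = HIGH

N6 = HIGH, N8 = LOW, N14 = HIGH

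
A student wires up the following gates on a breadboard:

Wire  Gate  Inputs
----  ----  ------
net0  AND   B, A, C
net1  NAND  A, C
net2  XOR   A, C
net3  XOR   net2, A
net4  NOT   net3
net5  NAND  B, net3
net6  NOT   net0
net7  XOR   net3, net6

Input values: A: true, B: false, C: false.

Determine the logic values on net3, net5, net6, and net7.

net0 = B AND A AND C = false AND true AND false = false
net2 = A XOR C = true XOR false = true
net3 = net2 XOR A = true XOR true = false
net5 = B NAND net3 = false NAND false = true
net6 = NOT net0 = NOT false = true
net7 = net3 XOR net6 = false XOR true = true

net3 = false, net5 = true, net6 = true, net7 = true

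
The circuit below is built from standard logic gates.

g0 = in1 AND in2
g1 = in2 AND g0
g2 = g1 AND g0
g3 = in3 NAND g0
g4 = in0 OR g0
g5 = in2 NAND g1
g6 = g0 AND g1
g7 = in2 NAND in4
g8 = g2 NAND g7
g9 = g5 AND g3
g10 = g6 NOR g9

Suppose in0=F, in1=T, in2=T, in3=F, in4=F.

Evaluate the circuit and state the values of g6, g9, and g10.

g0 = in1 AND in2 = T AND T = T
g1 = in2 AND g0 = T AND T = T
g3 = in3 NAND g0 = F NAND T = T
g5 = in2 NAND g1 = T NAND T = F
g6 = g0 AND g1 = T AND T = T
g9 = g5 AND g3 = F AND T = F
g10 = g6 NOR g9 = T NOR F = F

g6 = T; g9 = F; g10 = F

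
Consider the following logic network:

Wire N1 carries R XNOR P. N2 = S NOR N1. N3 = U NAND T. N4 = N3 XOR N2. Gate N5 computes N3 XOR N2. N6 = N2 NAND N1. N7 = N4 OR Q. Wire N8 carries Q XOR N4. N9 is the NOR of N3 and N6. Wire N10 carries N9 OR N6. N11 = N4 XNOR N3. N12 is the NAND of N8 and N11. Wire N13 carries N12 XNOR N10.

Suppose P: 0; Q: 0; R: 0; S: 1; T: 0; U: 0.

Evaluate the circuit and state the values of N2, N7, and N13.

N1 = R XNOR P = 0 XNOR 0 = 1
N2 = S NOR N1 = 1 NOR 1 = 0
N3 = U NAND T = 0 NAND 0 = 1
N4 = N3 XOR N2 = 1 XOR 0 = 1
N6 = N2 NAND N1 = 0 NAND 1 = 1
N7 = N4 OR Q = 1 OR 0 = 1
N8 = Q XOR N4 = 0 XOR 1 = 1
N9 = N3 NOR N6 = 1 NOR 1 = 0
N10 = N9 OR N6 = 0 OR 1 = 1
N11 = N4 XNOR N3 = 1 XNOR 1 = 1
N12 = N8 NAND N11 = 1 NAND 1 = 0
N13 = N12 XNOR N10 = 0 XNOR 1 = 0

N2 = 0; N7 = 1; N13 = 0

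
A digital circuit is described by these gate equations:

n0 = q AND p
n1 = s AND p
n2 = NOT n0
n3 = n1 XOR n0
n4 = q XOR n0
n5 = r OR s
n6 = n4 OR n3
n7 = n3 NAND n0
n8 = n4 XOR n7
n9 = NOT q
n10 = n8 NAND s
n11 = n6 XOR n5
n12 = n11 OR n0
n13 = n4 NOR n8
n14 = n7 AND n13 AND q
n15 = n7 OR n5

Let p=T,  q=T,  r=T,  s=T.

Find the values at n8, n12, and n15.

n8 = T, n12 = T, n15 = T

n0 = q AND p = T AND T = T
n1 = s AND p = T AND T = T
n3 = n1 XOR n0 = T XOR T = F
n4 = q XOR n0 = T XOR T = F
n5 = r OR s = T OR T = T
n6 = n4 OR n3 = F OR F = F
n7 = n3 NAND n0 = F NAND T = T
n8 = n4 XOR n7 = F XOR T = T
n11 = n6 XOR n5 = F XOR T = T
n12 = n11 OR n0 = T OR T = T
n15 = n7 OR n5 = T OR T = T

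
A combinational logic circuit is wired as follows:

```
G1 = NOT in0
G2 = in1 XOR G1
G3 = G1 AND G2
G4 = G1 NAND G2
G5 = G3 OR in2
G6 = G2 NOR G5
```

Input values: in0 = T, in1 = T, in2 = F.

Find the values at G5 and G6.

G5 = F, G6 = F

G1 = NOT in0 = NOT T = F
G2 = in1 XOR G1 = T XOR F = T
G3 = G1 AND G2 = F AND T = F
G5 = G3 OR in2 = F OR F = F
G6 = G2 NOR G5 = T NOR F = F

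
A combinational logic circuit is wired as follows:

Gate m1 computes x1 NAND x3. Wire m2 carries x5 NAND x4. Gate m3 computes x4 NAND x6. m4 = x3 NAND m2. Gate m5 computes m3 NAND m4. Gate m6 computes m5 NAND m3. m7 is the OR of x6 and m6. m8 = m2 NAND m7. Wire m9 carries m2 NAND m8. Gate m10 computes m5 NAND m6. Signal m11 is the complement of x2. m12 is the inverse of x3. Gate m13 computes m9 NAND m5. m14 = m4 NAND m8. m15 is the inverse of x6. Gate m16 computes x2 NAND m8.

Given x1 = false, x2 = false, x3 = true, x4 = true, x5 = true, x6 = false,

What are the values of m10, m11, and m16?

m2 = x5 NAND x4 = true NAND true = false
m3 = x4 NAND x6 = true NAND false = true
m4 = x3 NAND m2 = true NAND false = true
m5 = m3 NAND m4 = true NAND true = false
m6 = m5 NAND m3 = false NAND true = true
m7 = x6 OR m6 = false OR true = true
m8 = m2 NAND m7 = false NAND true = true
m10 = m5 NAND m6 = false NAND true = true
m11 = NOT x2 = NOT false = true
m16 = x2 NAND m8 = false NAND true = true

m10 = true, m11 = true, m16 = true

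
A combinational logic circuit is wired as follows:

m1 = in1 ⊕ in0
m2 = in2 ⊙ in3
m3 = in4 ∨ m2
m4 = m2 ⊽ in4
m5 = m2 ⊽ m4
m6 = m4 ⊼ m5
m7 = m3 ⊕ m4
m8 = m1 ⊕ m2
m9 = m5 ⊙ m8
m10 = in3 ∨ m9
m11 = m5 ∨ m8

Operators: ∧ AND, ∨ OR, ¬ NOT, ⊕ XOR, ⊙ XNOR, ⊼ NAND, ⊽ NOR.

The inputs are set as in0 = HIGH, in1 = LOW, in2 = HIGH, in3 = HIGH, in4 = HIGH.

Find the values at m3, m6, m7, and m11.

m1 = in1 XOR in0 = LOW XOR HIGH = HIGH
m2 = in2 XNOR in3 = HIGH XNOR HIGH = HIGH
m3 = in4 OR m2 = HIGH OR HIGH = HIGH
m4 = m2 NOR in4 = HIGH NOR HIGH = LOW
m5 = m2 NOR m4 = HIGH NOR LOW = LOW
m6 = m4 NAND m5 = LOW NAND LOW = HIGH
m7 = m3 XOR m4 = HIGH XOR LOW = HIGH
m8 = m1 XOR m2 = HIGH XOR HIGH = LOW
m11 = m5 OR m8 = LOW OR LOW = LOW

m3 = HIGH; m6 = HIGH; m7 = HIGH; m11 = LOW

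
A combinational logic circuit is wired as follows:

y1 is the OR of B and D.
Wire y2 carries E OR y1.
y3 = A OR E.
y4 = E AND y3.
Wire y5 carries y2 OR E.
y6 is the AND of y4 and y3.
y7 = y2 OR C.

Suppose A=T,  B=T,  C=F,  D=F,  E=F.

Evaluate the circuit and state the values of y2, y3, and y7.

y2 = T  y3 = T  y7 = T

y1 = B OR D = T OR F = T
y2 = E OR y1 = F OR T = T
y3 = A OR E = T OR F = T
y7 = y2 OR C = T OR F = T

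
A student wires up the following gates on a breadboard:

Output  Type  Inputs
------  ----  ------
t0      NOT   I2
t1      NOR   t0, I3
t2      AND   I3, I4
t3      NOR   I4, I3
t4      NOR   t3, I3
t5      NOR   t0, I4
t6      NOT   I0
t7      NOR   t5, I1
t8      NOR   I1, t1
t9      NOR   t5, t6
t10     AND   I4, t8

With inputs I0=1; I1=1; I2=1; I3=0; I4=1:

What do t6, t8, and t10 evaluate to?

t6 = 0  t8 = 0  t10 = 0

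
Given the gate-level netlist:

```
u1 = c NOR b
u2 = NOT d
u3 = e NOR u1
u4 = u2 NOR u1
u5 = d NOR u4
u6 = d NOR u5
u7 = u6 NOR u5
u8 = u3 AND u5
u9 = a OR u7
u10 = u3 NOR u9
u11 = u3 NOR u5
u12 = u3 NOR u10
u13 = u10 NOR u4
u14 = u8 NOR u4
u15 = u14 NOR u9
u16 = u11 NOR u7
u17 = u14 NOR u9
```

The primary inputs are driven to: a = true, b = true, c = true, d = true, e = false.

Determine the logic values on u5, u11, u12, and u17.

u1 = c NOR b = true NOR true = false
u2 = NOT d = NOT true = false
u3 = e NOR u1 = false NOR false = true
u4 = u2 NOR u1 = false NOR false = true
u5 = d NOR u4 = true NOR true = false
u6 = d NOR u5 = true NOR false = false
u7 = u6 NOR u5 = false NOR false = true
u8 = u3 AND u5 = true AND false = false
u9 = a OR u7 = true OR true = true
u10 = u3 NOR u9 = true NOR true = false
u11 = u3 NOR u5 = true NOR false = false
u12 = u3 NOR u10 = true NOR false = false
u14 = u8 NOR u4 = false NOR true = false
u17 = u14 NOR u9 = false NOR true = false

u5 = false, u11 = false, u12 = false, u17 = false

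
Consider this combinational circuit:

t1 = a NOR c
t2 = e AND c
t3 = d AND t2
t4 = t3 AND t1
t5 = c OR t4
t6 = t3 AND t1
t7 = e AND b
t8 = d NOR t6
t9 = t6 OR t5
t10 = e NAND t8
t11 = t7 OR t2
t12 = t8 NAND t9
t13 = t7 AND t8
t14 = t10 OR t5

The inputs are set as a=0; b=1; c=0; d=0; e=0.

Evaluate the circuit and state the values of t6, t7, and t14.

t6 = 0, t7 = 0, t14 = 1

t1 = a NOR c = 0 NOR 0 = 1
t2 = e AND c = 0 AND 0 = 0
t3 = d AND t2 = 0 AND 0 = 0
t4 = t3 AND t1 = 0 AND 1 = 0
t5 = c OR t4 = 0 OR 0 = 0
t6 = t3 AND t1 = 0 AND 1 = 0
t7 = e AND b = 0 AND 1 = 0
t8 = d NOR t6 = 0 NOR 0 = 1
t10 = e NAND t8 = 0 NAND 1 = 1
t14 = t10 OR t5 = 1 OR 0 = 1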